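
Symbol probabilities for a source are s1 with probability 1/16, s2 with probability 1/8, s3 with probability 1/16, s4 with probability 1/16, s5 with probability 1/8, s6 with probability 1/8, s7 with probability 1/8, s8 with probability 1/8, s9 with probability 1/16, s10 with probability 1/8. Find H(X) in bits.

3.25 bits

Each probability is a power of 1/2, so log₂(1/p) is an integer.
H = Σ p·log₂(1/p) = 1/16·4 + 1/8·3 + 1/16·4 + 1/16·4 + 1/8·3 + 1/8·3 + 1/8·3 + 1/8·3 + 1/16·4 + 1/8·3 = 3.25 bits.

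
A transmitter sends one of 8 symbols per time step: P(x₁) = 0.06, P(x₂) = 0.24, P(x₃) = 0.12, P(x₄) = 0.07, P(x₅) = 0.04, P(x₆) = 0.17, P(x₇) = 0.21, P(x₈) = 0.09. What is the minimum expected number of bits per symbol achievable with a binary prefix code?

Repeatedly combine the two least-probable nodes; the expected code length is the sum of the merged weights.
merge 1/25 + 3/50 → 1/10
merge 7/100 + 9/100 → 4/25
merge 1/10 + 3/25 → 11/50
merge 4/25 + 17/100 → 33/100
merge 21/100 + 11/50 → 43/100
merge 6/25 + 33/100 → 57/100
merge 43/100 + 57/100 → 1
L = 1/10 + 4/25 + 11/50 + 33/100 + 43/100 + 57/100 + 1 = 281/100 = 2.81 bits/symbol.

2.81 bits/symbol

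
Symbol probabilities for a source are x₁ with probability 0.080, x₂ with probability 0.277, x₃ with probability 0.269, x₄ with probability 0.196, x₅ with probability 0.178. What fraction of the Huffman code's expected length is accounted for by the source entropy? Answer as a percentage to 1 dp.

98.2%

Entropy H = −Σ p log₂ p ≈ 2.2181 bits.
Huffman merges: 2/25+89/500→129/500; 49/250+129/500→227/500; 269/1000+277/1000→273/500; 227/500+273/500→1. L = 1129/500 ≈ 2.2580.
Efficiency = H/L = 2.2181/2.2580 = 98.2%.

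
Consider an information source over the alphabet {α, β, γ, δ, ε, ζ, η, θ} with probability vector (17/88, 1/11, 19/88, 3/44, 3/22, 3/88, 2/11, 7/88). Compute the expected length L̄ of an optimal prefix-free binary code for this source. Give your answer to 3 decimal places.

2.864 bits/symbol

Repeatedly combine the two least-probable nodes; the expected code length is the sum of the merged weights.
merge 3/88 + 3/44 → 9/88
merge 7/88 + 1/11 → 15/88
merge 9/88 + 3/22 → 21/88
merge 15/88 + 2/11 → 31/88
merge 17/88 + 19/88 → 9/22
merge 21/88 + 31/88 → 13/22
merge 9/22 + 13/22 → 1
L = 9/88 + 15/88 + 21/88 + 31/88 + 9/22 + 13/22 + 1 = 63/22 ≈ 2.864 bits/symbol.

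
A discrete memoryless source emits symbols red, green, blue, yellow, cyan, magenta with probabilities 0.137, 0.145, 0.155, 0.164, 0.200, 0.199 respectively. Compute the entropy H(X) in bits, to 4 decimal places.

2.5694 bits

H = −Σ pᵢ log₂ pᵢ.
−0.137·log₂(0.137) = 0.3929
−0.145·log₂(0.145) = 0.4040
−0.155·log₂(0.155) = 0.4169
−0.164·log₂(0.164) = 0.4278
−0.200·log₂(0.200) = 0.4644
−0.199·log₂(0.199) = 0.4635
Sum ≈ 2.5694 → 2.5694 bits.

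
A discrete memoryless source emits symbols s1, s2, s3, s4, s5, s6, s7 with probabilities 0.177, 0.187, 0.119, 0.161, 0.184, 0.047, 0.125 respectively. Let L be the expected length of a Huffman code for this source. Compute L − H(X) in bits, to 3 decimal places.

Entropy H = −Σ p log₂ p ≈ 2.7159 bits.
Huffman merges: 47/1000+119/1000→83/500; 1/8+161/1000→143/500; 83/500+177/1000→343/1000; 23/125+187/1000→371/1000; 143/500+343/1000→629/1000; 371/1000+629/1000→1. L = 559/200 ≈ 2.7950.
L − H = 2.7950 − 2.7159 = 0.079 bits.

0.079 bits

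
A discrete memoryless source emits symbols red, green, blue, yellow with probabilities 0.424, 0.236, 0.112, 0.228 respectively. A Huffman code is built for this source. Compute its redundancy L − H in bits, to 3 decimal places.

Entropy H = −Σ p log₂ p ≈ 1.8565 bits.
Huffman merges: 14/125+57/250→17/50; 59/250+17/50→72/125; 53/125+72/125→1. L = 479/250 ≈ 1.9160.
L − H = 1.9160 − 1.8565 = 0.059 bits.

0.059 bits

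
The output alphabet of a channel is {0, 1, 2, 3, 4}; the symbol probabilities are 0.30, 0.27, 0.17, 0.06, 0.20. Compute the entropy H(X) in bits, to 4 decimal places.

H = −Σ pᵢ log₂ pᵢ.
−0.30·log₂(0.30) = 0.5211
−0.27·log₂(0.27) = 0.5100
−0.17·log₂(0.17) = 0.4346
−0.06·log₂(0.06) = 0.2435
−0.20·log₂(0.20) = 0.4644
Sum ≈ 2.1736 → 2.1736 bits.

2.1736 bits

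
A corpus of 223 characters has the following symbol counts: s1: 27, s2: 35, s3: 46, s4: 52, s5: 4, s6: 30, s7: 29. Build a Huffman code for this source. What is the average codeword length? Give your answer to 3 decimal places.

2.700 bits/symbol

Probabilities are the counts divided by 223.
Repeatedly combine the two least-probable nodes; the expected code length is the sum of the merged weights.
merge 4/223 + 27/223 → 31/223
merge 29/223 + 30/223 → 59/223
merge 31/223 + 35/223 → 66/223
merge 46/223 + 52/223 → 98/223
merge 59/223 + 66/223 → 125/223
merge 98/223 + 125/223 → 1
L = 31/223 + 59/223 + 66/223 + 98/223 + 125/223 + 1 = 602/223 ≈ 2.700 bits/symbol.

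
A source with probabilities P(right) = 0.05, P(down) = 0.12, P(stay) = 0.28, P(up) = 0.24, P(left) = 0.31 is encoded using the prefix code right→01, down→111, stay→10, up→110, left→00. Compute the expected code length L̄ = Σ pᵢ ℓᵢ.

2.36 bits/symbol

L̄ = Σ pᵢ·ℓᵢ = 0.05·2 + 0.12·3 + 0.28·2 + 0.24·3 + 0.31·2 = 2.36 bits/symbol.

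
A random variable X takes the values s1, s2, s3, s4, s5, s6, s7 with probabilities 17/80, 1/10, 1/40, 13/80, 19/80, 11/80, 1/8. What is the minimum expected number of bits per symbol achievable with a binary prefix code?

Repeatedly combine the two least-probable nodes; the expected code length is the sum of the merged weights.
merge 1/40 + 1/10 → 1/8
merge 1/8 + 1/8 → 1/4
merge 11/80 + 13/80 → 3/10
merge 17/80 + 19/80 → 9/20
merge 1/4 + 3/10 → 11/20
merge 9/20 + 11/20 → 1
L = 1/8 + 1/4 + 3/10 + 9/20 + 11/20 + 1 = 107/40 = 2.675 bits/symbol.

2.675 bits/symbol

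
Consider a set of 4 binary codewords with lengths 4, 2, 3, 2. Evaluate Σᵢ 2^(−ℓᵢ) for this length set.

With common denominator 2^4 = 16: Σ 2^(−ℓᵢ) = 1/16 + 4/16 + 2/16 + 4/16 = 11/16 = 0.6875.

0.6875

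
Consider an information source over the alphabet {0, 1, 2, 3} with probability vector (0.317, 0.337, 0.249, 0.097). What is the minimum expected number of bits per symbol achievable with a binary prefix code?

Repeatedly combine the two least-probable nodes; the expected code length is the sum of the merged weights.
merge 97/1000 + 249/1000 → 173/500
merge 317/1000 + 337/1000 → 327/500
merge 173/500 + 327/500 → 1
L = 173/500 + 327/500 + 1 = 2 bits/symbol.

2 bits/symbol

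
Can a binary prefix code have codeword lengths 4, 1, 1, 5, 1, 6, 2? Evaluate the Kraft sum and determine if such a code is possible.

With common denominator 2^6 = 64: Σ 2^(−ℓᵢ) = 4/64 + 32/64 + 32/64 + 2/64 + 32/64 + 1/64 + 16/64 = 119/64 = 1.859375.
Kraft's inequality requires Σ ≤ 1; here Σ = 1.859375 > 1, so no such prefix code exists.

1.859375; no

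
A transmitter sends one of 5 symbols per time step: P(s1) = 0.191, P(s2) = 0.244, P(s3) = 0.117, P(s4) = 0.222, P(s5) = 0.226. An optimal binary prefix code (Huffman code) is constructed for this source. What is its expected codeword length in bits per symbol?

Repeatedly combine the two least-probable nodes; the expected code length is the sum of the merged weights.
merge 117/1000 + 191/1000 → 77/250
merge 111/500 + 113/500 → 56/125
merge 61/250 + 77/250 → 69/125
merge 56/125 + 69/125 → 1
L = 77/250 + 56/125 + 69/125 + 1 = 577/250 = 2.308 bits/symbol.

2.308 bits/symbol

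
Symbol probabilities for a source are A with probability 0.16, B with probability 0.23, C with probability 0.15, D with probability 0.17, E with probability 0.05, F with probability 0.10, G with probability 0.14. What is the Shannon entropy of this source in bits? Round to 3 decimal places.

H = −Σ pᵢ log₂ pᵢ.
−0.16·log₂(0.16) = 0.4230
−0.23·log₂(0.23) = 0.4877
−0.15·log₂(0.15) = 0.4105
−0.17·log₂(0.17) = 0.4346
−0.05·log₂(0.05) = 0.2161
−0.10·log₂(0.10) = 0.3322
−0.14·log₂(0.14) = 0.3971
Sum ≈ 2.7012 → 2.701 bits.

2.701 bits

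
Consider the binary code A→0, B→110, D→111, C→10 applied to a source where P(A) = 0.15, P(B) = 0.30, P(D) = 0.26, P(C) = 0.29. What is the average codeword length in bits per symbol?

L̄ = Σ pᵢ·ℓᵢ = 0.15·1 + 0.30·3 + 0.26·3 + 0.29·2 = 2.41 bits/symbol.

2.41 bits/symbol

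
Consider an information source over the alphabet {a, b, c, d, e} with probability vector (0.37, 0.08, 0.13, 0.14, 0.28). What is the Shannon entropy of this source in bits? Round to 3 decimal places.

2.116 bits

H = −Σ pᵢ log₂ pᵢ.
−0.37·log₂(0.37) = 0.5307
−0.08·log₂(0.08) = 0.2915
−0.13·log₂(0.13) = 0.3826
−0.14·log₂(0.14) = 0.3971
−0.28·log₂(0.28) = 0.5142
Sum ≈ 2.1162 → 2.116 bits.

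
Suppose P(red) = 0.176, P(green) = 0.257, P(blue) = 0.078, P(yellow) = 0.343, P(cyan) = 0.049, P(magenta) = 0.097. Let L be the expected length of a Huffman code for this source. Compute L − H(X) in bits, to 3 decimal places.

0.050 bits

Entropy H = −Σ p log₂ p ≈ 2.3011 bits.
Huffman merges: 49/1000+39/500→127/1000; 97/1000+127/1000→28/125; 22/125+28/125→2/5; 257/1000+343/1000→3/5; 2/5+3/5→1. L = 2351/1000 ≈ 2.3510.
L − H = 2.3510 − 2.3011 = 0.050 bits.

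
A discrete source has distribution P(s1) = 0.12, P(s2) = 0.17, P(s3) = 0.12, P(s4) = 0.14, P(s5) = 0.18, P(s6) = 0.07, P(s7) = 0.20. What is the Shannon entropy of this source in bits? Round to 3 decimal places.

H = −Σ pᵢ log₂ pᵢ.
−0.12·log₂(0.12) = 0.3671
−0.17·log₂(0.17) = 0.4346
−0.12·log₂(0.12) = 0.3671
−0.14·log₂(0.14) = 0.3971
−0.18·log₂(0.18) = 0.4453
−0.07·log₂(0.07) = 0.2686
−0.20·log₂(0.20) = 0.4644
Sum ≈ 2.7441 → 2.744 bits.

2.744 bits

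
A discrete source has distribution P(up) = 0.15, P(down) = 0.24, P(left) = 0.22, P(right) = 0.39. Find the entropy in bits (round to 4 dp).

H = −Σ pᵢ log₂ pᵢ.
−0.15·log₂(0.15) = 0.4105
−0.24·log₂(0.24) = 0.4941
−0.22·log₂(0.22) = 0.4806
−0.39·log₂(0.39) = 0.5298
Sum ≈ 1.9150 → 1.9150 bits.

1.9150 bits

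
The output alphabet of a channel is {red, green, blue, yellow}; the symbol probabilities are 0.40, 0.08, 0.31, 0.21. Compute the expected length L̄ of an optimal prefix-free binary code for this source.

1.89 bits/symbol

Repeatedly combine the two least-probable nodes; the expected code length is the sum of the merged weights.
merge 2/25 + 21/100 → 29/100
merge 29/100 + 31/100 → 3/5
merge 2/5 + 3/5 → 1
L = 29/100 + 3/5 + 1 = 189/100 = 1.89 bits/symbol.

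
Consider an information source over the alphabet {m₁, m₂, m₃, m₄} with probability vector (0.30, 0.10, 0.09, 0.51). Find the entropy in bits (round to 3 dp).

1.661 bits

H = −Σ pᵢ log₂ pᵢ.
−0.30·log₂(0.30) = 0.5211
−0.10·log₂(0.10) = 0.3322
−0.09·log₂(0.09) = 0.3127
−0.51·log₂(0.51) = 0.4954
Sum ≈ 1.6614 → 1.661 bits.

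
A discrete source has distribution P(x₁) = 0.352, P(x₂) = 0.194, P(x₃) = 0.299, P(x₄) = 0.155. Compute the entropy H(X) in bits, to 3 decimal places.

1.927 bits

H = −Σ pᵢ log₂ pᵢ.
−0.352·log₂(0.352) = 0.5302
−0.194·log₂(0.194) = 0.4590
−0.299·log₂(0.299) = 0.5208
−0.155·log₂(0.155) = 0.4169
Sum ≈ 1.9269 → 1.927 bits.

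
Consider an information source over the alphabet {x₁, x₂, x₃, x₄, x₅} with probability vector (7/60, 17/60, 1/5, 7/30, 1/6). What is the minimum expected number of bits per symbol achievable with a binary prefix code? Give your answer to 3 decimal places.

2.283 bits/symbol

Repeatedly combine the two least-probable nodes; the expected code length is the sum of the merged weights.
merge 7/60 + 1/6 → 17/60
merge 1/5 + 7/30 → 13/30
merge 17/60 + 17/60 → 17/30
merge 13/30 + 17/30 → 1
L = 17/60 + 13/30 + 17/30 + 1 = 137/60 ≈ 2.283 bits/symbol.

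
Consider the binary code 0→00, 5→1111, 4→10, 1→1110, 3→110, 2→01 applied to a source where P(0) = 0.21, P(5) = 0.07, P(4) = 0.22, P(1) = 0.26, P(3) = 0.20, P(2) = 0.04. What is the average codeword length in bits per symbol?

L̄ = Σ pᵢ·ℓᵢ = 0.21·2 + 0.07·4 + 0.22·2 + 0.26·4 + 0.20·3 + 0.04·2 = 2.86 bits/symbol.

2.86 bits/symbol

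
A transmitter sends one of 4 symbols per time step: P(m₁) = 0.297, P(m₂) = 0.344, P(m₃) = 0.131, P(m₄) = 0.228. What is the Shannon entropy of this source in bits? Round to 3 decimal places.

H = −Σ pᵢ log₂ pᵢ.
−0.297·log₂(0.297) = 0.5202
−0.344·log₂(0.344) = 0.5296
−0.131·log₂(0.131) = 0.3841
−0.228·log₂(0.228) = 0.4863
Sum ≈ 1.9202 → 1.920 bits.

1.920 bits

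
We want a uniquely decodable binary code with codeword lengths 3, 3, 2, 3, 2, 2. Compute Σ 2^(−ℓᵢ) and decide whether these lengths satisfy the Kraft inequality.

1.125; no

With common denominator 2^3 = 8: Σ 2^(−ℓᵢ) = 1/8 + 1/8 + 2/8 + 1/8 + 2/8 + 2/8 = 9/8 = 1.125.
Kraft's inequality requires Σ ≤ 1; here Σ = 1.125 > 1, so no such prefix code exists.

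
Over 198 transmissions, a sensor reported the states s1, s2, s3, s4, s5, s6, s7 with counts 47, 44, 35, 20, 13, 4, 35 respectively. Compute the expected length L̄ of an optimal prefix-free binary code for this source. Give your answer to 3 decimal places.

Probabilities are the counts divided by 198.
Repeatedly combine the two least-probable nodes; the expected code length is the sum of the merged weights.
merge 2/99 + 13/198 → 17/198
merge 17/198 + 10/99 → 37/198
merge 35/198 + 35/198 → 35/99
merge 37/198 + 2/9 → 9/22
merge 47/198 + 35/99 → 13/22
merge 9/22 + 13/22 → 1
L = 17/198 + 37/198 + 35/99 + 9/22 + 13/22 + 1 = 260/99 ≈ 2.626 bits/symbol.

2.626 bits/symbol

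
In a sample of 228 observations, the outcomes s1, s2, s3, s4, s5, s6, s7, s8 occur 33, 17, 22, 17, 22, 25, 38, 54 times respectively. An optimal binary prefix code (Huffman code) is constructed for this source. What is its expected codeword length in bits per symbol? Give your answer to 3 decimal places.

Probabilities are the counts divided by 228.
Repeatedly combine the two least-probable nodes; the expected code length is the sum of the merged weights.
merge 17/228 + 17/228 → 17/114
merge 11/114 + 11/114 → 11/57
merge 25/228 + 11/76 → 29/114
merge 17/114 + 1/6 → 6/19
merge 11/57 + 9/38 → 49/114
merge 29/114 + 6/19 → 65/114
merge 49/114 + 65/114 → 1
L = 17/114 + 11/57 + 29/114 + 6/19 + 49/114 + 65/114 + 1 = 166/57 ≈ 2.912 bits/symbol.

2.912 bits/symbol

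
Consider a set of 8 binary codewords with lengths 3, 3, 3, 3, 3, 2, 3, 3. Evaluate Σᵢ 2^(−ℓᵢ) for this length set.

1.125

With common denominator 2^3 = 8: Σ 2^(−ℓᵢ) = 1/8 + 1/8 + 1/8 + 1/8 + 1/8 + 2/8 + 1/8 + 1/8 = 9/8 = 1.125.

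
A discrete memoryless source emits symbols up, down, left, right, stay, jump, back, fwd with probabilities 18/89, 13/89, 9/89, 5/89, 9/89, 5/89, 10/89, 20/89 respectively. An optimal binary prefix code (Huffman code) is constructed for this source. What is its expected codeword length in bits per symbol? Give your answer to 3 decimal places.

2.888 bits/symbol

Repeatedly combine the two least-probable nodes; the expected code length is the sum of the merged weights.
merge 5/89 + 5/89 → 10/89
merge 9/89 + 9/89 → 18/89
merge 10/89 + 10/89 → 20/89
merge 13/89 + 18/89 → 31/89
merge 18/89 + 20/89 → 38/89
merge 20/89 + 31/89 → 51/89
merge 38/89 + 51/89 → 1
L = 10/89 + 18/89 + 20/89 + 31/89 + 38/89 + 51/89 + 1 = 257/89 ≈ 2.888 bits/symbol.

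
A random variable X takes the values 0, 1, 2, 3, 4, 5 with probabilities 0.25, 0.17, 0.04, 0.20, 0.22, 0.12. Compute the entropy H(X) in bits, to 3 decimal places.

2.432 bits

H = −Σ pᵢ log₂ pᵢ.
−0.25·log₂(0.25) = 0.5000
−0.17·log₂(0.17) = 0.4346
−0.04·log₂(0.04) = 0.1858
−0.20·log₂(0.20) = 0.4644
−0.22·log₂(0.22) = 0.4806
−0.12·log₂(0.12) = 0.3671
Sum ≈ 2.4324 → 2.432 bits.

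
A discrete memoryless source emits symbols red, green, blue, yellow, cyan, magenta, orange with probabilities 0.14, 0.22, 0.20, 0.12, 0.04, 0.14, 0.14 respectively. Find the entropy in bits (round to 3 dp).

2.689 bits

H = −Σ pᵢ log₂ pᵢ.
−0.14·log₂(0.14) = 0.3971
−0.22·log₂(0.22) = 0.4806
−0.20·log₂(0.20) = 0.4644
−0.12·log₂(0.12) = 0.3671
−0.04·log₂(0.04) = 0.1858
−0.14·log₂(0.14) = 0.3971
−0.14·log₂(0.14) = 0.3971
Sum ≈ 2.6891 → 2.689 bits.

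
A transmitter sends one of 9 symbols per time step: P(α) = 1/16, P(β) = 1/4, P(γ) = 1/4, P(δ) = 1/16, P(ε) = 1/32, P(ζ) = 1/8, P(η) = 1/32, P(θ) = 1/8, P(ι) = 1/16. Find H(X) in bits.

2.8125 bits

Each probability is a power of 1/2, so log₂(1/p) is an integer.
H = Σ p·log₂(1/p) = 1/16·4 + 1/4·2 + 1/4·2 + 1/16·4 + 1/32·5 + 1/8·3 + 1/32·5 + 1/8·3 + 1/16·4 = 2.8125 bits.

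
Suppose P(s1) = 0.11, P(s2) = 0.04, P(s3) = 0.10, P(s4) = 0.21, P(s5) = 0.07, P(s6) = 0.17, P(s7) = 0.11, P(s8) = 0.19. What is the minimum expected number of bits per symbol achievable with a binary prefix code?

Repeatedly combine the two least-probable nodes; the expected code length is the sum of the merged weights.
merge 1/25 + 7/100 → 11/100
merge 1/10 + 11/100 → 21/100
merge 11/100 + 11/100 → 11/50
merge 17/100 + 19/100 → 9/25
merge 21/100 + 21/100 → 21/50
merge 11/50 + 9/25 → 29/50
merge 21/50 + 29/50 → 1
L = 11/100 + 21/100 + 11/50 + 9/25 + 21/50 + 29/50 + 1 = 29/10 = 2.9 bits/symbol.

2.9 bits/symbol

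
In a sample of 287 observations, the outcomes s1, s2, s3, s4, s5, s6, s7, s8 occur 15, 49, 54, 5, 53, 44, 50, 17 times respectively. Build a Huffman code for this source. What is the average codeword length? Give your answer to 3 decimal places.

Probabilities are the counts divided by 287.
Repeatedly combine the two least-probable nodes; the expected code length is the sum of the merged weights.
merge 5/287 + 15/287 → 20/287
merge 17/287 + 20/287 → 37/287
merge 37/287 + 44/287 → 81/287
merge 7/41 + 50/287 → 99/287
merge 53/287 + 54/287 → 107/287
merge 81/287 + 99/287 → 180/287
merge 107/287 + 180/287 → 1
L = 20/287 + 37/287 + 81/287 + 99/287 + 107/287 + 180/287 + 1 = 811/287 ≈ 2.826 bits/symbol.

2.826 bits/symbol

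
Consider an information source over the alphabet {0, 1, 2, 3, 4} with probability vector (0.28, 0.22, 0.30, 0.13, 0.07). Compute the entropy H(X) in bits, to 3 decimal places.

2.167 bits

H = −Σ pᵢ log₂ pᵢ.
−0.28·log₂(0.28) = 0.5142
−0.22·log₂(0.22) = 0.4806
−0.30·log₂(0.30) = 0.5211
−0.13·log₂(0.13) = 0.3826
−0.07·log₂(0.07) = 0.2686
Sum ≈ 2.1671 → 2.167 bits.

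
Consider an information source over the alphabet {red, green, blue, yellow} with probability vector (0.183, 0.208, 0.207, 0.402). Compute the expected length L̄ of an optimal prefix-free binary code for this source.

1.988 bits/symbol

Repeatedly combine the two least-probable nodes; the expected code length is the sum of the merged weights.
merge 183/1000 + 207/1000 → 39/100
merge 26/125 + 39/100 → 299/500
merge 201/500 + 299/500 → 1
L = 39/100 + 299/500 + 1 = 497/250 = 1.988 bits/symbol.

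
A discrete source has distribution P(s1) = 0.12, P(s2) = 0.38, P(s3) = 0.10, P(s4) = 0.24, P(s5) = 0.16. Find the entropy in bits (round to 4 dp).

2.1469 bits

H = −Σ pᵢ log₂ pᵢ.
−0.12·log₂(0.12) = 0.3671
−0.38·log₂(0.38) = 0.5305
−0.10·log₂(0.10) = 0.3322
−0.24·log₂(0.24) = 0.4941
−0.16·log₂(0.16) = 0.4230
Sum ≈ 2.1469 → 2.1469 bits.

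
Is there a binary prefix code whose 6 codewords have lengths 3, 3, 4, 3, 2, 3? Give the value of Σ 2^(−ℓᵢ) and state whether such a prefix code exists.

With common denominator 2^4 = 16: Σ 2^(−ℓᵢ) = 2/16 + 2/16 + 1/16 + 2/16 + 4/16 + 2/16 = 13/16 = 0.8125.
Kraft's inequality requires Σ ≤ 1; here Σ = 0.8125 ≤ 1, so such a prefix code exists.

0.8125; yes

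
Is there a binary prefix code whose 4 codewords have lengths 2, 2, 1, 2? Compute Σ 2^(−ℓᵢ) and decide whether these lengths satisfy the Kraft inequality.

With common denominator 2^2 = 4: Σ 2^(−ℓᵢ) = 1/4 + 1/4 + 2/4 + 1/4 = 5/4 = 1.25.
Kraft's inequality requires Σ ≤ 1; here Σ = 1.25 > 1, so no such prefix code exists.

1.25; no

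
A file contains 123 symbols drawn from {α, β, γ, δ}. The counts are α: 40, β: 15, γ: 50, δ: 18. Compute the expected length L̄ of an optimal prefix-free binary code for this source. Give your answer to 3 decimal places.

1.862 bits/symbol

Probabilities are the counts divided by 123.
Repeatedly combine the two least-probable nodes; the expected code length is the sum of the merged weights.
merge 5/41 + 6/41 → 11/41
merge 11/41 + 40/123 → 73/123
merge 50/123 + 73/123 → 1
L = 11/41 + 73/123 + 1 = 229/123 ≈ 1.862 bits/symbol.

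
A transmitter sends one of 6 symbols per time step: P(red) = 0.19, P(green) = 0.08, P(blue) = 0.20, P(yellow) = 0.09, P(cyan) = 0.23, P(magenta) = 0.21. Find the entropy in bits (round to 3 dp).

2.484 bits

H = −Σ pᵢ log₂ pᵢ.
−0.19·log₂(0.19) = 0.4552
−0.08·log₂(0.08) = 0.2915
−0.20·log₂(0.20) = 0.4644
−0.09·log₂(0.09) = 0.3127
−0.23·log₂(0.23) = 0.4877
−0.21·log₂(0.21) = 0.4728
Sum ≈ 2.4843 → 2.484 bits.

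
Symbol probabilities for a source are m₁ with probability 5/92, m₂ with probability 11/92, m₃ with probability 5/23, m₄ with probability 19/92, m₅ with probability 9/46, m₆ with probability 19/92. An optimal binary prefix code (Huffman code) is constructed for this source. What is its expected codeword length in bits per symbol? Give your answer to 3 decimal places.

2.543 bits/symbol

Repeatedly combine the two least-probable nodes; the expected code length is the sum of the merged weights.
merge 5/92 + 11/92 → 4/23
merge 4/23 + 9/46 → 17/46
merge 19/92 + 19/92 → 19/46
merge 5/23 + 17/46 → 27/46
merge 19/46 + 27/46 → 1
L = 4/23 + 17/46 + 19/46 + 27/46 + 1 = 117/46 ≈ 2.543 bits/symbol.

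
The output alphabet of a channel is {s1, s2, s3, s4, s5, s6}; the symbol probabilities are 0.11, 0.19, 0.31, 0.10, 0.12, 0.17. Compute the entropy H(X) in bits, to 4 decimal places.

2.4632 bits

H = −Σ pᵢ log₂ pᵢ.
−0.11·log₂(0.11) = 0.3503
−0.19·log₂(0.19) = 0.4552
−0.31·log₂(0.31) = 0.5238
−0.10·log₂(0.10) = 0.3322
−0.12·log₂(0.12) = 0.3671
−0.17·log₂(0.17) = 0.4346
Sum ≈ 2.4632 → 2.4632 bits.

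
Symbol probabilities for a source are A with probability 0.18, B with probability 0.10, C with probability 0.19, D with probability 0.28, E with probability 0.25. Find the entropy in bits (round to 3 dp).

H = −Σ pᵢ log₂ pᵢ.
−0.18·log₂(0.18) = 0.4453
−0.10·log₂(0.10) = 0.3322
−0.19·log₂(0.19) = 0.4552
−0.28·log₂(0.28) = 0.5142
−0.25·log₂(0.25) = 0.5000
Sum ≈ 2.2469 → 2.247 bits.

2.247 bits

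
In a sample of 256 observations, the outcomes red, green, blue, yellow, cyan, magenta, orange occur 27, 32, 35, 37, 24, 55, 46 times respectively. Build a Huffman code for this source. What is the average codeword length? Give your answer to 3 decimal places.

Probabilities are the counts divided by 256.
Repeatedly combine the two least-probable nodes; the expected code length is the sum of the merged weights.
merge 3/32 + 27/256 → 51/256
merge 1/8 + 35/256 → 67/256
merge 37/256 + 23/128 → 83/256
merge 51/256 + 55/256 → 53/128
merge 67/256 + 83/256 → 75/128
merge 53/128 + 75/128 → 1
L = 51/256 + 67/256 + 83/256 + 53/128 + 75/128 + 1 = 713/256 ≈ 2.785 bits/symbol.

2.785 bits/symbol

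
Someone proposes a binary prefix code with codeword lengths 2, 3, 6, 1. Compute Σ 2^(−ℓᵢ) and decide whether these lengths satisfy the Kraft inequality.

0.890625; yes

With common denominator 2^6 = 64: Σ 2^(−ℓᵢ) = 16/64 + 8/64 + 1/64 + 32/64 = 57/64 = 0.890625.
Kraft's inequality requires Σ ≤ 1; here Σ = 0.890625 ≤ 1, so such a prefix code exists.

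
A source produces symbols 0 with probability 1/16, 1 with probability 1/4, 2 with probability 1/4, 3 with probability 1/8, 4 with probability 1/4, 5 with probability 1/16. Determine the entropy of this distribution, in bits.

Each probability is a power of 1/2, so log₂(1/p) is an integer.
H = Σ p·log₂(1/p) = 1/16·4 + 1/4·2 + 1/4·2 + 1/8·3 + 1/4·2 + 1/16·4 = 2.375 bits.

2.375 bits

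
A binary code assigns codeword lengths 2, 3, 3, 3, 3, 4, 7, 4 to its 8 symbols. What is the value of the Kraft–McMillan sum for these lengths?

0.8828125

With common denominator 2^7 = 128: Σ 2^(−ℓᵢ) = 32/128 + 16/128 + 16/128 + 16/128 + 16/128 + 8/128 + 1/128 + 8/128 = 113/128 = 0.8828125.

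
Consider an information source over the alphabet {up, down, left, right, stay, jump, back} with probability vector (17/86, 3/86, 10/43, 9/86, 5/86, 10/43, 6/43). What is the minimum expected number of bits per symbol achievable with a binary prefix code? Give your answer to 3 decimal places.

2.628 bits/symbol

Repeatedly combine the two least-probable nodes; the expected code length is the sum of the merged weights.
merge 3/86 + 5/86 → 4/43
merge 4/43 + 9/86 → 17/86
merge 6/43 + 17/86 → 29/86
merge 17/86 + 10/43 → 37/86
merge 10/43 + 29/86 → 49/86
merge 37/86 + 49/86 → 1
L = 4/43 + 17/86 + 29/86 + 37/86 + 49/86 + 1 = 113/43 ≈ 2.628 bits/symbol.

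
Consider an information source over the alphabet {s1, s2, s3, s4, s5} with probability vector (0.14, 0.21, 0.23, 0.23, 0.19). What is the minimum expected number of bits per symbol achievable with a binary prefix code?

2.33 bits/symbol

Repeatedly combine the two least-probable nodes; the expected code length is the sum of the merged weights.
merge 7/50 + 19/100 → 33/100
merge 21/100 + 23/100 → 11/25
merge 23/100 + 33/100 → 14/25
merge 11/25 + 14/25 → 1
L = 33/100 + 11/25 + 14/25 + 1 = 233/100 = 2.33 bits/symbol.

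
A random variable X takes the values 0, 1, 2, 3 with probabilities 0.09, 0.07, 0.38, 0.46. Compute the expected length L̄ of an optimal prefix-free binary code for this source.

Repeatedly combine the two least-probable nodes; the expected code length is the sum of the merged weights.
merge 7/100 + 9/100 → 4/25
merge 4/25 + 19/50 → 27/50
merge 23/50 + 27/50 → 1
L = 4/25 + 27/50 + 1 = 17/10 = 1.7 bits/symbol.

1.7 bits/symbol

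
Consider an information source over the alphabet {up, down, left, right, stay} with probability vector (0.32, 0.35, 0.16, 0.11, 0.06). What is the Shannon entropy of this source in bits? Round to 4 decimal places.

2.0730 bits

H = −Σ pᵢ log₂ pᵢ.
−0.32·log₂(0.32) = 0.5260
−0.35·log₂(0.35) = 0.5301
−0.16·log₂(0.16) = 0.4230
−0.11·log₂(0.11) = 0.3503
−0.06·log₂(0.06) = 0.2435
Sum ≈ 2.0730 → 2.0730 bits.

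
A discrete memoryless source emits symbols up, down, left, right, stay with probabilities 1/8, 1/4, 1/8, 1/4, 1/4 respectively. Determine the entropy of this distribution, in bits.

2.25 bits

Each probability is a power of 1/2, so log₂(1/p) is an integer.
H = Σ p·log₂(1/p) = 1/8·3 + 1/4·2 + 1/8·3 + 1/4·2 + 1/4·2 = 2.25 bits.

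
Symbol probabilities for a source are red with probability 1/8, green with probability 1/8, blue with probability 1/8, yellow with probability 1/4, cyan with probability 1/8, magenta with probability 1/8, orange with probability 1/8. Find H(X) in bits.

Each probability is a power of 1/2, so log₂(1/p) is an integer.
H = Σ p·log₂(1/p) = 1/8·3 + 1/8·3 + 1/8·3 + 1/4·2 + 1/8·3 + 1/8·3 + 1/8·3 = 2.75 bits.

2.75 bits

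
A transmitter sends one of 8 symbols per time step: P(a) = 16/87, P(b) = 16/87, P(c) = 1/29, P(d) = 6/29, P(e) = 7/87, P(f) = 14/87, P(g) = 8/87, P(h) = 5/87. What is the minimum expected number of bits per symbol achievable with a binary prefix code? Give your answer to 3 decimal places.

2.874 bits/symbol

Repeatedly combine the two least-probable nodes; the expected code length is the sum of the merged weights.
merge 1/29 + 5/87 → 8/87
merge 7/87 + 8/87 → 5/29
merge 8/87 + 14/87 → 22/87
merge 5/29 + 16/87 → 31/87
merge 16/87 + 6/29 → 34/87
merge 22/87 + 31/87 → 53/87
merge 34/87 + 53/87 → 1
L = 8/87 + 5/29 + 22/87 + 31/87 + 34/87 + 53/87 + 1 = 250/87 ≈ 2.874 bits/symbol.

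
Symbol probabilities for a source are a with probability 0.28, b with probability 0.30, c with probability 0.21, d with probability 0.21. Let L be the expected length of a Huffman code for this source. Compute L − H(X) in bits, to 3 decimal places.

0.019 bits

Entropy H = −Σ p log₂ p ≈ 1.9810 bits.
Huffman merges: 21/100+21/100→21/50; 7/25+3/10→29/50; 21/50+29/50→1. L = 2 ≈ 2.0000.
L − H = 2.0000 − 1.9810 = 0.019 bits.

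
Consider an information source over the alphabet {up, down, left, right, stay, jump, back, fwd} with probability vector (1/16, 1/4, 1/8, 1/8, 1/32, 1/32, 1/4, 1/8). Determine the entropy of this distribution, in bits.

Each probability is a power of 1/2, so log₂(1/p) is an integer.
H = Σ p·log₂(1/p) = 1/16·4 + 1/4·2 + 1/8·3 + 1/8·3 + 1/32·5 + 1/32·5 + 1/4·2 + 1/8·3 = 2.6875 bits.

2.6875 bits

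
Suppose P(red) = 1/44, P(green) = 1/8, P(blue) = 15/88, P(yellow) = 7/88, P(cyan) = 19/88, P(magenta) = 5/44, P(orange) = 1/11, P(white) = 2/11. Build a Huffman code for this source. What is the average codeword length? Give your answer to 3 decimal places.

2.886 bits/symbol

Repeatedly combine the two least-probable nodes; the expected code length is the sum of the merged weights.
merge 1/44 + 7/88 → 9/88
merge 1/11 + 9/88 → 17/88
merge 5/44 + 1/8 → 21/88
merge 15/88 + 2/11 → 31/88
merge 17/88 + 19/88 → 9/22
merge 21/88 + 31/88 → 13/22
merge 9/22 + 13/22 → 1
L = 9/88 + 17/88 + 21/88 + 31/88 + 9/22 + 13/22 + 1 = 127/44 ≈ 2.886 bits/symbol.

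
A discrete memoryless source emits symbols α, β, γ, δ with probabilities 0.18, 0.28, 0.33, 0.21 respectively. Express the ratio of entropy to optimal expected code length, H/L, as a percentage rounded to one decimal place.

Entropy H = −Σ p log₂ p ≈ 1.9602 bits.
Huffman merges: 9/50+21/100→39/100; 7/25+33/100→61/100; 39/100+61/100→1. L = 2 ≈ 2.0000.
Efficiency = H/L = 1.9602/2.0000 = 98.0%.

98.0%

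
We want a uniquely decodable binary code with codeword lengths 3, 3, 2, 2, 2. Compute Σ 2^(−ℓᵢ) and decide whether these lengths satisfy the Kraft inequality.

1; yes

With common denominator 2^3 = 8: Σ 2^(−ℓᵢ) = 1/8 + 1/8 + 2/8 + 2/8 + 2/8 = 8/8 = 1.
Kraft's inequality requires Σ ≤ 1; here Σ = 1 ≤ 1, so such a prefix code exists.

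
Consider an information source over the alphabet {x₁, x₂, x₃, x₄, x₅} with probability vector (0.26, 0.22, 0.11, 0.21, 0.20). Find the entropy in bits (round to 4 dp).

H = −Σ pᵢ log₂ pᵢ.
−0.26·log₂(0.26) = 0.5053
−0.22·log₂(0.22) = 0.4806
−0.11·log₂(0.11) = 0.3503
−0.21·log₂(0.21) = 0.4728
−0.20·log₂(0.20) = 0.4644
Sum ≈ 2.2734 → 2.2734 bits.

2.2734 bits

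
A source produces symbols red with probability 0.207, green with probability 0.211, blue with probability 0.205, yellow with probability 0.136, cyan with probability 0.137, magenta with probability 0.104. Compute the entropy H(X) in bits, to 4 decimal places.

2.5366 bits

H = −Σ pᵢ log₂ pᵢ.
−0.207·log₂(0.207) = 0.4704
−0.211·log₂(0.211) = 0.4736
−0.205·log₂(0.205) = 0.4687
−0.136·log₂(0.136) = 0.3915
−0.137·log₂(0.137) = 0.3929
−0.104·log₂(0.104) = 0.3396
Sum ≈ 2.5366 → 2.5366 bits.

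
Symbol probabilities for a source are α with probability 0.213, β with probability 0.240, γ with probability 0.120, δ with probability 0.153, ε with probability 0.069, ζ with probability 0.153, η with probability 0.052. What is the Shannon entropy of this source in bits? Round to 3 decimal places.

2.653 bits

H = −Σ pᵢ log₂ pᵢ.
−0.213·log₂(0.213) = 0.4752
−0.240·log₂(0.240) = 0.4941
−0.120·log₂(0.120) = 0.3671
−0.153·log₂(0.153) = 0.4144
−0.069·log₂(0.069) = 0.2662
−0.153·log₂(0.153) = 0.4144
−0.052·log₂(0.052) = 0.2218
Sum ≈ 2.6531 → 2.653 bits.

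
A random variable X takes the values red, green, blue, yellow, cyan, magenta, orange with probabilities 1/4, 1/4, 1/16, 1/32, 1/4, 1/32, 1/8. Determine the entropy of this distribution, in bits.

2.4375 bits

Each probability is a power of 1/2, so log₂(1/p) is an integer.
H = Σ p·log₂(1/p) = 1/4·2 + 1/4·2 + 1/16·4 + 1/32·5 + 1/4·2 + 1/32·5 + 1/8·3 = 2.4375 bits.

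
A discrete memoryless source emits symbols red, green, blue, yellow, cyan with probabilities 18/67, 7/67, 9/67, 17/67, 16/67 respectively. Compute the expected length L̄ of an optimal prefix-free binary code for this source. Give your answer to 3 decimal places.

Repeatedly combine the two least-probable nodes; the expected code length is the sum of the merged weights.
merge 7/67 + 9/67 → 16/67
merge 16/67 + 16/67 → 32/67
merge 17/67 + 18/67 → 35/67
merge 32/67 + 35/67 → 1
L = 16/67 + 32/67 + 35/67 + 1 = 150/67 ≈ 2.239 bits/symbol.

2.239 bits/symbol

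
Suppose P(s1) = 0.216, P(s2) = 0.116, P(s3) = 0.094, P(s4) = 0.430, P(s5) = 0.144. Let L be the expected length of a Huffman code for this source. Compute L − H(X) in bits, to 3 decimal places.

Entropy H = −Σ p log₂ p ≈ 2.0849 bits.
Huffman merges: 47/500+29/250→21/100; 18/125+21/100→177/500; 27/125+177/500→57/100; 43/100+57/100→1. L = 1067/500 ≈ 2.1340.
L − H = 2.1340 − 2.0849 = 0.049 bits.

0.049 bits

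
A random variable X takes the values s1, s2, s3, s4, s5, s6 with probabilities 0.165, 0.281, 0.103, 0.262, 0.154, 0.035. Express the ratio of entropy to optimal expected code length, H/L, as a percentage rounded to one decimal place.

Entropy H = −Σ p log₂ p ≈ 2.3725 bits.
Huffman merges: 7/200+103/1000→69/500; 69/500+77/500→73/250; 33/200+131/500→427/1000; 281/1000+73/250→573/1000; 427/1000+573/1000→1. L = 243/100 ≈ 2.4300.
Efficiency = H/L = 2.3725/2.4300 = 97.6%.

97.6%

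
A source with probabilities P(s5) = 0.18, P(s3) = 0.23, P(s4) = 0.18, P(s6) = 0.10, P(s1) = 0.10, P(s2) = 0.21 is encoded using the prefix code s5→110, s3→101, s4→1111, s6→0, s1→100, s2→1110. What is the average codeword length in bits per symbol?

3.19 bits/symbol

L̄ = Σ pᵢ·ℓᵢ = 0.18·3 + 0.23·3 + 0.18·4 + 0.10·1 + 0.10·3 + 0.21·4 = 3.19 bits/symbol.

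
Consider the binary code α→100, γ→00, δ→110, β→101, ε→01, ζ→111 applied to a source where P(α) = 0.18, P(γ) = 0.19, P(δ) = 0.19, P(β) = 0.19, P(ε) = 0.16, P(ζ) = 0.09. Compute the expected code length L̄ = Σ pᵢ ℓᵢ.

L̄ = Σ pᵢ·ℓᵢ = 0.18·3 + 0.19·2 + 0.19·3 + 0.19·3 + 0.16·2 + 0.09·3 = 2.65 bits/symbol.

2.65 bits/symbol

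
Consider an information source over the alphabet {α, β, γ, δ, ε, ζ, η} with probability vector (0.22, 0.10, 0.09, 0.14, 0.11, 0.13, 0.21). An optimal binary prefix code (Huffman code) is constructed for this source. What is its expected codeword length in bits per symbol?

Repeatedly combine the two least-probable nodes; the expected code length is the sum of the merged weights.
merge 9/100 + 1/10 → 19/100
merge 11/100 + 13/100 → 6/25
merge 7/50 + 19/100 → 33/100
merge 21/100 + 11/50 → 43/100
merge 6/25 + 33/100 → 57/100
merge 43/100 + 57/100 → 1
L = 19/100 + 6/25 + 33/100 + 43/100 + 57/100 + 1 = 69/25 = 2.76 bits/symbol.

2.76 bits/symbol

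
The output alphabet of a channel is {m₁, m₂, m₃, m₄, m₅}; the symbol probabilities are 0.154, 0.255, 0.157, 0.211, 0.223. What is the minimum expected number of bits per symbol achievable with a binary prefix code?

2.311 bits/symbol

Repeatedly combine the two least-probable nodes; the expected code length is the sum of the merged weights.
merge 77/500 + 157/1000 → 311/1000
merge 211/1000 + 223/1000 → 217/500
merge 51/200 + 311/1000 → 283/500
merge 217/500 + 283/500 → 1
L = 311/1000 + 217/500 + 283/500 + 1 = 2311/1000 = 2.311 bits/symbol.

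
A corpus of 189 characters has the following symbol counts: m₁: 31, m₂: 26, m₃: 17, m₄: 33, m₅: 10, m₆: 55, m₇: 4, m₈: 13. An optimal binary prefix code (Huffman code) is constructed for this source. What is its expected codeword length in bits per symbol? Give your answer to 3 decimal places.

2.751 bits/symbol

Probabilities are the counts divided by 189.
Repeatedly combine the two least-probable nodes; the expected code length is the sum of the merged weights.
merge 4/189 + 10/189 → 2/27
merge 13/189 + 2/27 → 1/7
merge 17/189 + 26/189 → 43/189
merge 1/7 + 31/189 → 58/189
merge 11/63 + 43/189 → 76/189
merge 55/189 + 58/189 → 113/189
merge 76/189 + 113/189 → 1
L = 2/27 + 1/7 + 43/189 + 58/189 + 76/189 + 113/189 + 1 = 520/189 ≈ 2.751 bits/symbol.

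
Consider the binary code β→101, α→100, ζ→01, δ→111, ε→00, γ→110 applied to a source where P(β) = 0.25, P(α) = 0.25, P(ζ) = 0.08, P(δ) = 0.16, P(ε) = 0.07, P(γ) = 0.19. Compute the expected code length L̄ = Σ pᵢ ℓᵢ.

2.85 bits/symbol

L̄ = Σ pᵢ·ℓᵢ = 0.25·3 + 0.25·3 + 0.08·2 + 0.16·3 + 0.07·2 + 0.19·3 = 2.85 bits/symbol.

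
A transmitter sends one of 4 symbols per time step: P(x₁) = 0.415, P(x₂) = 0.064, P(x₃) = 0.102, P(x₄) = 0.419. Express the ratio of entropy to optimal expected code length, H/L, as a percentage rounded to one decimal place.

Entropy H = −Σ p log₂ p ≈ 1.6421 bits.
Huffman merges: 8/125+51/500→83/500; 83/500+83/200→581/1000; 419/1000+581/1000→1. L = 1747/1000 ≈ 1.7470.
Efficiency = H/L = 1.6421/1.7470 = 94.0%.

94.0%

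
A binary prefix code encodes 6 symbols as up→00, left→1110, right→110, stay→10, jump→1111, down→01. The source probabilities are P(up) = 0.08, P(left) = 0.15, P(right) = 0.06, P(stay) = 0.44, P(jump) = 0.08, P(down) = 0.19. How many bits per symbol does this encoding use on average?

2.52 bits/symbol

L̄ = Σ pᵢ·ℓᵢ = 0.08·2 + 0.15·4 + 0.06·3 + 0.44·2 + 0.08·4 + 0.19·2 = 2.52 bits/symbol.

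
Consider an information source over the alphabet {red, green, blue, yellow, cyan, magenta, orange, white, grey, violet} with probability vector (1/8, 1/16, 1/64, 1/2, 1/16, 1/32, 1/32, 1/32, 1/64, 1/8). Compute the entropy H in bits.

Each probability is a power of 1/2, so log₂(1/p) is an integer.
H = Σ p·log₂(1/p) = 1/8·3 + 1/16·4 + 1/64·6 + 1/2·1 + 1/16·4 + 1/32·5 + 1/32·5 + 1/32·5 + 1/64·6 + 1/8·3 = 2.40625 bits.

2.40625 bits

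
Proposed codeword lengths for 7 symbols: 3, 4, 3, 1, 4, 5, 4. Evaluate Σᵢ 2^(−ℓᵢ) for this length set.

0.96875

With common denominator 2^5 = 32: Σ 2^(−ℓᵢ) = 4/32 + 2/32 + 4/32 + 16/32 + 2/32 + 1/32 + 2/32 = 31/32 = 0.96875.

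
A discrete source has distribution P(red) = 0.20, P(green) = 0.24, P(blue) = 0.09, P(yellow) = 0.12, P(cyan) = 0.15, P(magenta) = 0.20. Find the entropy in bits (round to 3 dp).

H = −Σ pᵢ log₂ pᵢ.
−0.20·log₂(0.20) = 0.4644
−0.24·log₂(0.24) = 0.4941
−0.09·log₂(0.09) = 0.3127
−0.12·log₂(0.12) = 0.3671
−0.15·log₂(0.15) = 0.4105
−0.20·log₂(0.20) = 0.4644
Sum ≈ 2.5132 → 2.513 bits.

2.513 bits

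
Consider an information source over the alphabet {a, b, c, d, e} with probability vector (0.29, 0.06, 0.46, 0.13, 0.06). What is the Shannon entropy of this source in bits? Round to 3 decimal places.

1.903 bits

H = −Σ pᵢ log₂ pᵢ.
−0.29·log₂(0.29) = 0.5179
−0.06·log₂(0.06) = 0.2435
−0.46·log₂(0.46) = 0.5153
−0.13·log₂(0.13) = 0.3826
−0.06·log₂(0.06) = 0.2435
Sum ≈ 1.9030 → 1.903 bits.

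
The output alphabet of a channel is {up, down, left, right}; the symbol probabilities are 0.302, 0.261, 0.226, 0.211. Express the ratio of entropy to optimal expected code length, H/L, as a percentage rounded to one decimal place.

Entropy H = −Σ p log₂ p ≈ 1.9860 bits.
Huffman merges: 211/1000+113/500→437/1000; 261/1000+151/500→563/1000; 437/1000+563/1000→1. L = 2 ≈ 2.0000.
Efficiency = H/L = 1.9860/2.0000 = 99.3%.

99.3%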